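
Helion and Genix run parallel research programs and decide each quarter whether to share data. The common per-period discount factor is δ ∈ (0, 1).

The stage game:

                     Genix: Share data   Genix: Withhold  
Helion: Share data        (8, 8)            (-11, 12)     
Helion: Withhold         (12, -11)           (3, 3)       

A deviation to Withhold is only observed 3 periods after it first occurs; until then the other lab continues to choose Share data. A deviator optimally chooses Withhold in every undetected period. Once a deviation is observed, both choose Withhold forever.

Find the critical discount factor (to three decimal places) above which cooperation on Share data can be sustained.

0.763

Deviating for the 3 undetected periods gains 12−8 = 4 per period over cooperation, then loses 8−3 = 5 per period forever once punishment starts.
Gain: 4(1 + δ + … + δ^2); loss: 5·δ^3/(1−δ).
No profitable deviation ⇔ 4(1−δ^3) ≤ 5·δ^3, i.e. δ^3 ≥ 4/(4+5) = 4/9.
Hence δ ≥ (4/9)^(1/3) ≈ 0.763.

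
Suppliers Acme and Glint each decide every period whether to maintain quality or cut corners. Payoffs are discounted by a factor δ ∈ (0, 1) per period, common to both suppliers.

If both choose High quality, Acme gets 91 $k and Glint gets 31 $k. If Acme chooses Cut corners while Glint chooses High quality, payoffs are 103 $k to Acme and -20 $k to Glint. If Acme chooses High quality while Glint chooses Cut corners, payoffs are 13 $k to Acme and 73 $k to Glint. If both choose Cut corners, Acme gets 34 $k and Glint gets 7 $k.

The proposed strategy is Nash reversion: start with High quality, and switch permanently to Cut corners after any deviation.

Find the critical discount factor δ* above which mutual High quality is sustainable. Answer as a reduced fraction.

7/11

For Acme: deviation gain 103−91 = 12, per-period punishment loss 91−34 = 57. IC gives δ ≥ 12/69 = 4/23.
For Glint: gain 42, loss 24 per period, so δ ≥ 42/66 = 7/11.
The tighter constraint is Glint's, so cooperation needs δ ≥ 7/11.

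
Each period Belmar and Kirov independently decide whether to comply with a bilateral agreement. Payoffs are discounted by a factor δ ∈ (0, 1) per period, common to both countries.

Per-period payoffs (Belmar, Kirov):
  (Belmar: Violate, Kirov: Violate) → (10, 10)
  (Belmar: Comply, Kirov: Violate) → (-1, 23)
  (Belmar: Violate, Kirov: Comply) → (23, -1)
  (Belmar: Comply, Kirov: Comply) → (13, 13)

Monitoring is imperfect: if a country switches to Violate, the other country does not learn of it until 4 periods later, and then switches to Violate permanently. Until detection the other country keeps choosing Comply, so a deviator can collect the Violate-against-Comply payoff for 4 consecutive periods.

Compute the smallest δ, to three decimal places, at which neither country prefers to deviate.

The best deviation is to choose Violate for all 4 undetected periods, earning 23 each, then 10 forever once detected.
Deviation value: 23(1−δ^4)/(1−δ) + 10δ^4/(1−δ); cooperation value: 13/(1−δ).
IC: 13 ≥ 23(1−δ^4) + 10δ^4 = 23 − 13δ^4.
So δ^4 ≥ 10/13, giving δ ≥ (10/13)^(1/4) ≈ 0.937.

0.937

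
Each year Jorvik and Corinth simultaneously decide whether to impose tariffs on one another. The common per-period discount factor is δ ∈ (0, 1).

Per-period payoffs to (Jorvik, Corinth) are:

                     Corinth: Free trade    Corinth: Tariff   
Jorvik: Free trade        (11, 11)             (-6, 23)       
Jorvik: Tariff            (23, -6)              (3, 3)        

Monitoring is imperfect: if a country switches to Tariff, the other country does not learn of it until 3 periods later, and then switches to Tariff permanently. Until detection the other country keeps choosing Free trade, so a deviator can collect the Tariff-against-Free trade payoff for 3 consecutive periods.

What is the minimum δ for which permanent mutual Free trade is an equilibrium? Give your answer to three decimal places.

The best deviation is to choose Tariff for all 3 undetected periods, earning 23 each, then 3 forever once detected.
Deviation value: 23(1−δ^3)/(1−δ) + 3δ^3/(1−δ); cooperation value: 11/(1−δ).
IC: 11 ≥ 23(1−δ^3) + 3δ^3 = 23 − 20δ^3.
So δ^3 ≥ 12/20 = 3/5, giving δ ≥ (3/5)^(1/3) ≈ 0.843.

0.843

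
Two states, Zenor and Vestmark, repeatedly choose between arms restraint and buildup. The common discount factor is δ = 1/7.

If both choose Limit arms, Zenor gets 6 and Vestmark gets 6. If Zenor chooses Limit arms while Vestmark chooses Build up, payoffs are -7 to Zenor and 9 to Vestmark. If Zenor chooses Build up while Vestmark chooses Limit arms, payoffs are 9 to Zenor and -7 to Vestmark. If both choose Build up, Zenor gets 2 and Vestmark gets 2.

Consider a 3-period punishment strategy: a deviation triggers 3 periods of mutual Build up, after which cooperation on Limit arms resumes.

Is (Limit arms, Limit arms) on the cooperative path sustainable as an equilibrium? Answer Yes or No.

A one-shot deviation gives 9 now, then 2 for 3 periods, then back to 6.
Gain from deviating: (9−6) today; loss: (6−2) in each of the next 3 periods.
No-deviation condition: (6−2)(δ+…+δ^3) ≥ 9−6, i.e. δ+…+δ^3 ≥ 3/4.
At δ = 1/7: δ+…+δ^3 = 0.1662 < 0.7500.
So cooperation is not sustainable.

No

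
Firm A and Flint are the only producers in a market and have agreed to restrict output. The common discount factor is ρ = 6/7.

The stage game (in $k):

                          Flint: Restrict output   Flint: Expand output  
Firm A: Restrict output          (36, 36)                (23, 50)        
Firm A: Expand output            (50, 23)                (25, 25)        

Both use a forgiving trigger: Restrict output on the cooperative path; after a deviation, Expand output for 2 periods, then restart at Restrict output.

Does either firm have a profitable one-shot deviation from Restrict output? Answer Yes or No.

No

IC: ρ+…+ρ^2 ≥ (50−36)/(36−25) = 14/11.
At ρ = 6/7: partial sum = 1.5918 ≥ 1.2727. Cooperation sustainable.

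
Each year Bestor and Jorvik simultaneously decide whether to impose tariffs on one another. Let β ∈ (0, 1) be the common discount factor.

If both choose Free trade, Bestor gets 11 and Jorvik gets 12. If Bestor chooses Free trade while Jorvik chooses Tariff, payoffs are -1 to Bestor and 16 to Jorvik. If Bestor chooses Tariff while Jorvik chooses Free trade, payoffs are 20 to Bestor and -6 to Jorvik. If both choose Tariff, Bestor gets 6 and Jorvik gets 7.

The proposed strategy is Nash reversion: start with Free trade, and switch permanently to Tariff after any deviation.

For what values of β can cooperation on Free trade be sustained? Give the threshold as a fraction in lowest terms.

Bestor: cooperation gives 11 each period; deviation gives 20 once then 6 forever.
  11/(1−β) ≥ 20 + 6β/(1−β) ⇒ β ≥ 9/14.
Jorvik: cooperation gives 12 each period; deviation gives 16 once then 7 forever.
  β ≥ 4/9.
Both must hold, so the binding constraint is Bestor's: β ≥ 9/14.

9/14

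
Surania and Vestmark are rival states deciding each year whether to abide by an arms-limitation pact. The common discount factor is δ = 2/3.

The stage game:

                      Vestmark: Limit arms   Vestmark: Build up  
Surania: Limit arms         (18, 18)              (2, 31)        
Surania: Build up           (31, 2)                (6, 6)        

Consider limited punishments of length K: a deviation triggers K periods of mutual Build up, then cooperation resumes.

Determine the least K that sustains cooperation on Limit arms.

2

IC: δ(1−δ^K)/(1−δ) ≥ (31−18)/(18−6) = 13/12.
With δ = 2/3: need 1 − δ^K ≥ 13/12·(1−2/3)/(2/3), i.e. δ^K ≤ 0.4583.
Since (2/3)^1 = 0.6667 and (2/3)^2 = 0.4444, the smallest such K is 2.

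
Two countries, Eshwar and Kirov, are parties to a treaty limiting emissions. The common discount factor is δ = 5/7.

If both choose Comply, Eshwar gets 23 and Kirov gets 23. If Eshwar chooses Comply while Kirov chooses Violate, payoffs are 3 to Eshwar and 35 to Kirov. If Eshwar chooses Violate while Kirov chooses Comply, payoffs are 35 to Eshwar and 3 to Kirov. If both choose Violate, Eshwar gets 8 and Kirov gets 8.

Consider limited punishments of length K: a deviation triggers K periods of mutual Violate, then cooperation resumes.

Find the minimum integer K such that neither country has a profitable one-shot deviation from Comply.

IC: δ(1−δ^K)/(1−δ) ≥ (35−23)/(23−8) = 4/5.
With δ = 5/7: need 1 − δ^K ≥ 4/5·(1−5/7)/(5/7), i.e. δ^K ≤ 0.6800.
Since (5/7)^1 = 0.7143 and (5/7)^2 = 0.5102, the smallest such K is 2.

2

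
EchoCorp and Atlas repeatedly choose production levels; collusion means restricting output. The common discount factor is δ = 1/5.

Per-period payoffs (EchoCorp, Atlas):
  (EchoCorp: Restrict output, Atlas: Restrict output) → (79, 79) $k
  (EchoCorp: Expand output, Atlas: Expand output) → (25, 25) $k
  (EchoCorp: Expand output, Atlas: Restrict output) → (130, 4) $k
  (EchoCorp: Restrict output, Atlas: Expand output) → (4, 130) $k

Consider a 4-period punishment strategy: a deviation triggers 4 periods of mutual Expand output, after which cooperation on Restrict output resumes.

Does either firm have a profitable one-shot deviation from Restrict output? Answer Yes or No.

Yes

Comparing payoff streams over the 5 periods until play realigns: cooperate → 79(1+δ+…+δ^4); deviate → 130 + 25(δ+…+δ^4).
Cooperation is sustained iff (79−25)(δ+…+δ^4) ≥ 130−79.
δ+…+δ^4 = 1/5·(1−(1/5)^4)/(1−1/5) = 0.2496, and (130−79)/(79−25) = 0.9444.
0.2496 < 0.9444, so cooperation is not sustainable.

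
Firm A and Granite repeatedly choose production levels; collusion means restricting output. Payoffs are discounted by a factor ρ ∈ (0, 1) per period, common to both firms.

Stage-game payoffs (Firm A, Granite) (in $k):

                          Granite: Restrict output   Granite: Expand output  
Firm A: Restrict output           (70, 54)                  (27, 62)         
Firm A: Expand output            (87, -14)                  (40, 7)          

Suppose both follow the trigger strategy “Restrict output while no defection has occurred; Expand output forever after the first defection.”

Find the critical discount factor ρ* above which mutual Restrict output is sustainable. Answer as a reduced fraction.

17/47

Firm A: cooperation gives 70 each period; deviation gives 87 once then 40 forever.
  70/(1−ρ) ≥ 87 + 40ρ/(1−ρ) ⇒ ρ ≥ 17/47.
Granite: cooperation gives 54 each period; deviation gives 62 once then 7 forever.
  ρ ≥ 8/55.
Both must hold, so the binding constraint is Firm A's: ρ ≥ 17/47.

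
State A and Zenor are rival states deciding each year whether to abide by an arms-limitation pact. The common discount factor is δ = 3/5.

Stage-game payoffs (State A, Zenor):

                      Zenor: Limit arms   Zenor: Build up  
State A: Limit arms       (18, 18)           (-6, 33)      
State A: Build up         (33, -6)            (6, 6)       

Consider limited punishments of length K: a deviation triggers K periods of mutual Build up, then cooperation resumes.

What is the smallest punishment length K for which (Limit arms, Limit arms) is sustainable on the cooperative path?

4

IC: δ(1−δ^K)/(1−δ) ≥ (33−18)/(18−6) = 5/4.
With δ = 3/5: need 1 − δ^K ≥ 5/4·(1−3/5)/(3/5), i.e. δ^K ≤ 0.1667.
Since (3/5)^3 = 0.2160 and (3/5)^4 = 0.1296, the smallest such K is 4.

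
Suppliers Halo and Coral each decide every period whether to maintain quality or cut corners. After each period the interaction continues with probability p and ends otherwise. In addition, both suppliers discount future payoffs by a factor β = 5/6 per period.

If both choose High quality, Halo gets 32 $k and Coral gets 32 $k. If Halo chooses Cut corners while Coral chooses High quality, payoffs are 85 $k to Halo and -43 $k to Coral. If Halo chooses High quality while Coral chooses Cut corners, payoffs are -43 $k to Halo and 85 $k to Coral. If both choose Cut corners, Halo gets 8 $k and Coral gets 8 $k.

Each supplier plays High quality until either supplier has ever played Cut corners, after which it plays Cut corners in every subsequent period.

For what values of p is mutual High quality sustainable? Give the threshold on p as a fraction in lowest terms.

318/385

With continuation probability p and discount β, the effective per-period discount factor is βp.
Grim-trigger IC: βp ≥ (85−32)/(85−8) = 53/77.
So p ≥ (53/77)/(5/6) = 318/385.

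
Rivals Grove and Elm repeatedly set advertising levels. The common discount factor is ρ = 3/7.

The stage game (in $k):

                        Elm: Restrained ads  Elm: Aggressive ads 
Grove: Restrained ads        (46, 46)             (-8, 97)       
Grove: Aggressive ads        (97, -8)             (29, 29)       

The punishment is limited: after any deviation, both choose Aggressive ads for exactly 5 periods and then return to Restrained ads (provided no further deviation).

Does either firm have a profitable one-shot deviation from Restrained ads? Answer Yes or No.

Yes

Comparing payoff streams over the 6 periods until play realigns: cooperate → 46(1+ρ+…+ρ^5); deviate → 97 + 29(ρ+…+ρ^5).
Cooperation is sustained iff (46−29)(ρ+…+ρ^5) ≥ 97−46.
ρ+…+ρ^5 = 3/7·(1−(3/7)^5)/(1−3/7) = 0.7392, and (97−46)/(46−29) = 3.0000.
0.7392 < 3.0000, so cooperation is not sustainable.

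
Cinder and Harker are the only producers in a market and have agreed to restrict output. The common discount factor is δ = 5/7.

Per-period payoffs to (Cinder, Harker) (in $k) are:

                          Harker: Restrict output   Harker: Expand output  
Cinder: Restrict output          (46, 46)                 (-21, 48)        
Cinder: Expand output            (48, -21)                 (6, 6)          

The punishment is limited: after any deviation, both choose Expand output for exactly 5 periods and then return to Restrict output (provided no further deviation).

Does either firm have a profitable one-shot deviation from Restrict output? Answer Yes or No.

A one-shot deviation gives 48 now, then 6 for 5 periods, then back to 46.
Gain from deviating: (48−46) today; loss: (46−6) in each of the next 5 periods.
No-deviation condition: (46−6)(δ+…+δ^5) ≥ 48−46, i.e. δ+…+δ^5 ≥ 1/20.
At δ = 5/7: δ+…+δ^5 = 2.0352 ≥ 0.0500.
So cooperation is sustainable.

No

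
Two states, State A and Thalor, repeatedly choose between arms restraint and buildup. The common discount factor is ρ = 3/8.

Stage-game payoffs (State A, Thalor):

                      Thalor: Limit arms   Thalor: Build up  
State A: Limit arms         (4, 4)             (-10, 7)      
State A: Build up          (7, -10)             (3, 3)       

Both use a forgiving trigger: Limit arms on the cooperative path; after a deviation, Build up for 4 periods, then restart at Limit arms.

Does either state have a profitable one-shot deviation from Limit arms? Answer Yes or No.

Yes

IC: ρ+…+ρ^4 ≥ (7−4)/(4−3) = 3.
At ρ = 3/8: partial sum = 0.5881 < 3.0000. Cooperation not sustainable.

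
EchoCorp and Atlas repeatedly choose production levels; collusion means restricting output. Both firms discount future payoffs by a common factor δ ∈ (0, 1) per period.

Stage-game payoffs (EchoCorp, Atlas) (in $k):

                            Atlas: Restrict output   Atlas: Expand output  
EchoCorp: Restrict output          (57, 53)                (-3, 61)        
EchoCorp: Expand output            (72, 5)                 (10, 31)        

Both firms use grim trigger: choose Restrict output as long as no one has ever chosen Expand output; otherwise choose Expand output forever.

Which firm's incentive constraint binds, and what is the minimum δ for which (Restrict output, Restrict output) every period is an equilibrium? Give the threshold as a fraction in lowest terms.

Atlas; δ ≥ 4/15

For EchoCorp: deviation gain 72−57 = 15, per-period punishment loss 57−10 = 47. IC gives δ ≥ 15/62.
For Atlas: gain 8, loss 22 per period, so δ ≥ 8/30 = 4/15.
The tighter constraint is Atlas's, so cooperation needs δ ≥ 4/15.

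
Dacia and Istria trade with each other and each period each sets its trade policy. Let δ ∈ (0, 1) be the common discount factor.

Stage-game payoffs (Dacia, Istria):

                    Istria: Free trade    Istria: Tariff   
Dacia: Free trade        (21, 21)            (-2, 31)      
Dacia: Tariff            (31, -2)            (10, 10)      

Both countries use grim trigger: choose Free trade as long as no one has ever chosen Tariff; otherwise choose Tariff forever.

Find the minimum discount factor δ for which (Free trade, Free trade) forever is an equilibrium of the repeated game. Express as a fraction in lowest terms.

10/21

One-period gain from deviating is 31 − 21 = 10. The loss is 21 − 10 = 11 in every subsequent period, with present value 11·δ/(1−δ).
Deviation is unprofitable when 11·δ/(1−δ) ≥ 10, i.e. δ/(1−δ) ≥ 10/11.
Equivalently δ ≥ 10/(10+11) = 10/21.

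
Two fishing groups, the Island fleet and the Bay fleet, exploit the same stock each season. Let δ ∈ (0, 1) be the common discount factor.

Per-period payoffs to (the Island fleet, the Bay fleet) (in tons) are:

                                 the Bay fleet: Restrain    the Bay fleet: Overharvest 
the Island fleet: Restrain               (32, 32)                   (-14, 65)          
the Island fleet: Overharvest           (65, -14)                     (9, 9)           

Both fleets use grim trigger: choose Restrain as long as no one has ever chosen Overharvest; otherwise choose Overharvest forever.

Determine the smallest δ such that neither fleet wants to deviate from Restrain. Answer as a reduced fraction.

Cooperation forever yields 32 each period: 32/(1−δ).
Deviating yields 65 once, then 9 forever: 65 + 9δ/(1−δ).
No profitable deviation requires 32/(1−δ) ≥ 65 + 9δ/(1−δ).
Multiplying by (1−δ): 32 ≥ 65(1−δ) + 9δ = 65 − 56δ.
So 56δ ≥ 33, i.e. δ ≥ 33/56.

33/56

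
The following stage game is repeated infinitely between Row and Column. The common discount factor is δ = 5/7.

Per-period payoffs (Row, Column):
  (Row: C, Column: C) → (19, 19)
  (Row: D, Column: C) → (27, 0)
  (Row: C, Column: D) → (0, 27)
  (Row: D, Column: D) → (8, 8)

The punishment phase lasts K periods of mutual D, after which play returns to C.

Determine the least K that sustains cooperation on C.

2

No profitable deviation requires (19−8)(δ+…+δ^K) ≥ 27−19, i.e. δ+…+δ^K ≥ 8/11 ≈ 0.7273.
With δ = 5/7, the partial sums are K=1: 0.7143, K=2: 1.2245.
K = 2 is the first length at which the sum reaches 0.7273.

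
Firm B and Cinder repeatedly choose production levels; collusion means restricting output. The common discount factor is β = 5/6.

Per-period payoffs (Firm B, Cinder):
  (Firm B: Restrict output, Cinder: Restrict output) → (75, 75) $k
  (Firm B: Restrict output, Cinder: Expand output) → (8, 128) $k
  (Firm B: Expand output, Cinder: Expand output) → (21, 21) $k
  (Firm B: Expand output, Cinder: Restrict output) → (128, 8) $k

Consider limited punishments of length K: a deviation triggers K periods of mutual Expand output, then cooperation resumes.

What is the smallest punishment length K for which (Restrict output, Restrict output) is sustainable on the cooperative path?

2

IC: β(1−β^K)/(1−β) ≥ (128−75)/(75−21) = 53/54.
With β = 5/6: need 1 − β^K ≥ 53/54·(1−5/6)/(5/6), i.e. β^K ≤ 0.8037.
Since (5/6)^1 = 0.8333 and (5/6)^2 = 0.6944, the smallest such K is 2.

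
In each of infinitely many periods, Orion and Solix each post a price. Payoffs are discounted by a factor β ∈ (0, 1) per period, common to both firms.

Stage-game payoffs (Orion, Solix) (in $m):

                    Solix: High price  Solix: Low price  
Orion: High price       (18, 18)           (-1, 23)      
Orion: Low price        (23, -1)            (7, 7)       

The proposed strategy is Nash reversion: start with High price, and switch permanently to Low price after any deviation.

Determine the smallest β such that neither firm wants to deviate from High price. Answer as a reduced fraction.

One-period gain from deviating is 23 − 18 = 5. The loss is 18 − 7 = 11 in every subsequent period, with present value 11·β/(1−β).
Deviation is unprofitable when 11·β/(1−β) ≥ 5, i.e. β/(1−β) ≥ 5/11.
Equivalently β ≥ 5/(5+11) = 5/16.

5/16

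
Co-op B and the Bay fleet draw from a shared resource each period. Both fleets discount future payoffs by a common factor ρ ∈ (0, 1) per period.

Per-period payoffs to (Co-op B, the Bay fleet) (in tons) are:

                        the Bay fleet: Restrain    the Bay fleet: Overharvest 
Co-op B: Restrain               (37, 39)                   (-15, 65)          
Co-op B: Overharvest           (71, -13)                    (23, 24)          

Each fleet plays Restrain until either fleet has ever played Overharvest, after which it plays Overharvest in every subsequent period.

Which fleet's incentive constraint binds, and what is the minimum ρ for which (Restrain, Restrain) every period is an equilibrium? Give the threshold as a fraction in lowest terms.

For Co-op B: deviation gain 71−37 = 34, per-period punishment loss 37−23 = 14. IC gives ρ ≥ 34/48 = 17/24.
For the Bay fleet: gain 26, loss 15 per period, so ρ ≥ 26/41.
The tighter constraint is Co-op B's, so cooperation needs ρ ≥ 17/24.

Co-op B; ρ ≥ 17/24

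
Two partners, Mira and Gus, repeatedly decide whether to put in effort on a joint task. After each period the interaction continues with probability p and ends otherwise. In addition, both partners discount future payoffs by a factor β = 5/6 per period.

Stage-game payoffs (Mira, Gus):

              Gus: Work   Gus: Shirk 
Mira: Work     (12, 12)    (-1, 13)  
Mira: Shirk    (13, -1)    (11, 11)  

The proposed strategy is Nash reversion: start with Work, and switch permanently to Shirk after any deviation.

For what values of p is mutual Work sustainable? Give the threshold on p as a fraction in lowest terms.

Expected continuation weight on next period's payoff is β·p = 5/6·p, which plays the role of the discount factor.
Cooperation requires 5/6·p ≥ (13−12)/(13−11) = 1/2, hence p ≥ 3/5.

3/5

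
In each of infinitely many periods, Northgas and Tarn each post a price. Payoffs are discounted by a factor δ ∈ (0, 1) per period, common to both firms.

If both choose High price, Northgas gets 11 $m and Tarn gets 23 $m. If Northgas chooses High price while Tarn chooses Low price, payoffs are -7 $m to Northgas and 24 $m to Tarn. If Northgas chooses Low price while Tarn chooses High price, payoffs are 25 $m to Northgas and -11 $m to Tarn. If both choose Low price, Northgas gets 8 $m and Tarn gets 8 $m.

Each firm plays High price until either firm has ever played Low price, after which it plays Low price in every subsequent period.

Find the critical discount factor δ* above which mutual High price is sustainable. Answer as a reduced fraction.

14/17

For Northgas: deviation gain 25−11 = 14, per-period punishment loss 11−8 = 3. IC gives δ ≥ 14/17.
For Tarn: gain 1, loss 15 per period, so δ ≥ 1/16.
The tighter constraint is Northgas's, so cooperation needs δ ≥ 14/17.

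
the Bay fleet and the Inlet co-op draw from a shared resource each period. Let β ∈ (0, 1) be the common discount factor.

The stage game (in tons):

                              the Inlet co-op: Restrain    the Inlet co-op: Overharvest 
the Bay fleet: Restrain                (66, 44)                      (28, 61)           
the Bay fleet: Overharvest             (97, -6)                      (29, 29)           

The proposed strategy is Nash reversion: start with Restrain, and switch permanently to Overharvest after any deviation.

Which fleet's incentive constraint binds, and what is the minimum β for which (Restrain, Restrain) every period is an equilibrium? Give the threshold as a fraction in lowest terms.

the Inlet co-op; β ≥ 17/32

the Bay fleet: cooperation gives 66 each period; deviation gives 97 once then 29 forever.
  66/(1−β) ≥ 97 + 29β/(1−β) ⇒ β ≥ 31/68.
the Inlet co-op: cooperation gives 44 each period; deviation gives 61 once then 29 forever.
  β ≥ 17/32.
Both must hold, so the binding constraint is the Inlet co-op's: β ≥ 17/32.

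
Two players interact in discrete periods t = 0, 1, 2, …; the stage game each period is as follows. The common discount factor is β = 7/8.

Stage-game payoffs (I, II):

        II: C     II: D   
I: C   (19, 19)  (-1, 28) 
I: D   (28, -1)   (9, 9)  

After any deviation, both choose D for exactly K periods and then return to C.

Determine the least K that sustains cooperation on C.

2

No profitable deviation requires (19−9)(β+…+β^K) ≥ 28−19, i.e. β+…+β^K ≥ 9/10 ≈ 0.9000.
With β = 7/8, the partial sums are K=1: 0.8750, K=2: 1.6406.
K = 2 is the first length at which the sum reaches 0.9000.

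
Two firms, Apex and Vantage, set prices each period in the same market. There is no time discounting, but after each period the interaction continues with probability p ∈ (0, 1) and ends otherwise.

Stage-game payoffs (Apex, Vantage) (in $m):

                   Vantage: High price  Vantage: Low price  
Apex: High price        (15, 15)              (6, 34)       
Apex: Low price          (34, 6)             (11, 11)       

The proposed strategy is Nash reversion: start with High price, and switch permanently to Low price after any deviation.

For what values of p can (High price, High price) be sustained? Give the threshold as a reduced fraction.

With no time discounting, the continuation probability p plays the role of the discount factor.
Grim-trigger IC: 15/(1−p) ≥ 34 + 11p/(1−p) ⇒ p ≥ (34−15)/(34−11) = 19/23.

19/23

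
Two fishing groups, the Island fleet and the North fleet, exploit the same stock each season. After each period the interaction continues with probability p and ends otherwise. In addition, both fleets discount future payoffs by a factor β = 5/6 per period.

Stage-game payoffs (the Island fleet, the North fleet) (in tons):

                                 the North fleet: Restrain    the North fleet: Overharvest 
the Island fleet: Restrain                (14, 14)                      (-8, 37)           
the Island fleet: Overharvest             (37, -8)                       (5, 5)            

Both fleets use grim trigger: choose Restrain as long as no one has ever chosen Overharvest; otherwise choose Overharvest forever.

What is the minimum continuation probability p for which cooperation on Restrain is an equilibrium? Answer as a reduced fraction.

With continuation probability p and discount β, the effective per-period discount factor is βp.
Grim-trigger IC: βp ≥ (37−14)/(37−5) = 23/32.
So p ≥ (23/32)/(5/6) = 69/80.

69/80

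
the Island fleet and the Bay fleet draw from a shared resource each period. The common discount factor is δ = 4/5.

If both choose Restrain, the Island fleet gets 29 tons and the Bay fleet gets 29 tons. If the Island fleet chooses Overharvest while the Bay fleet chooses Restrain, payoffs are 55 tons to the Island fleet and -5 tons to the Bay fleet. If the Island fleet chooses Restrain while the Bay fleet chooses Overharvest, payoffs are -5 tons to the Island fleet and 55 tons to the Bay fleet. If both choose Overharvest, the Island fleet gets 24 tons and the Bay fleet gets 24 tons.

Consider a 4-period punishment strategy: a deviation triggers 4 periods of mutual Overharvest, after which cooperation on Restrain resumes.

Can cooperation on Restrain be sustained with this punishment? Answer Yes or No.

Comparing payoff streams over the 5 periods until play realigns: cooperate → 29(1+δ+…+δ^4); deviate → 55 + 24(δ+…+δ^4).
Cooperation is sustained iff (29−24)(δ+…+δ^4) ≥ 55−29.
δ+…+δ^4 = 4/5·(1−(4/5)^4)/(1−4/5) = 2.3616, and (55−29)/(29−24) = 5.2000.
2.3616 < 5.2000, so cooperation is not sustainable.

No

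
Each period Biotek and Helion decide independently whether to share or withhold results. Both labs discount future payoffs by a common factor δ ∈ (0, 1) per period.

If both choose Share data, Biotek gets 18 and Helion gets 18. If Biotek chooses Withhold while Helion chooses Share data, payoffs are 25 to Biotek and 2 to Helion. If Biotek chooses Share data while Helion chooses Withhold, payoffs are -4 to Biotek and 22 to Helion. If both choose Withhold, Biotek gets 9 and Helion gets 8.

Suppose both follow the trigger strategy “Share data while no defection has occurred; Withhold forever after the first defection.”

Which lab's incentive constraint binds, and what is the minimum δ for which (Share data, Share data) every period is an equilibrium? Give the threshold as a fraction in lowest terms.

Biotek; δ ≥ 7/16

For Biotek: deviation gain 25−18 = 7, per-period punishment loss 18−9 = 9. IC gives δ ≥ 7/16.
For Helion: gain 4, loss 10 per period, so δ ≥ 4/14 = 2/7.
The tighter constraint is Biotek's, so cooperation needs δ ≥ 7/16.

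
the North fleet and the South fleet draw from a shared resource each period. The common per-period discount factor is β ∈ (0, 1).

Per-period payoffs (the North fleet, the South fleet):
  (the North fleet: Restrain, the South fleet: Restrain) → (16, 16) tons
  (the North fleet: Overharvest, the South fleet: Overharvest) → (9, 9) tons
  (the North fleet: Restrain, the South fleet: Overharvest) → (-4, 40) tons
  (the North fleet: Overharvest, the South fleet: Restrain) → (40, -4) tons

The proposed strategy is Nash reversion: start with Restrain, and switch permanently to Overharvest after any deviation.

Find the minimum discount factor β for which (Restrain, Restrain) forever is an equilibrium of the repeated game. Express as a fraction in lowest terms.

16/(1−β) ≥ 40 + 9β/(1−β)
16 ≥ 40 − 31β
β ≥ 24/31.

24/31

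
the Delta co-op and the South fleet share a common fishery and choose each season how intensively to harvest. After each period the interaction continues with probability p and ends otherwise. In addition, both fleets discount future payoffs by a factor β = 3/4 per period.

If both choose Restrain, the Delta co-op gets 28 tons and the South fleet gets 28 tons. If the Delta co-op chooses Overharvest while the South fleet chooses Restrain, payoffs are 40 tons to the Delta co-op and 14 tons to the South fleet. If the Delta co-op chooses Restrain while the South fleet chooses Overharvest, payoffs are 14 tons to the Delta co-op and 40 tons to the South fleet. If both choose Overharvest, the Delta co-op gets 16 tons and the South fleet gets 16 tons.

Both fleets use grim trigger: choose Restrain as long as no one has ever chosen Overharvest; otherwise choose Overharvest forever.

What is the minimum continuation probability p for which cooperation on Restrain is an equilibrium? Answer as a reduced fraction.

With continuation probability p and discount β, the effective per-period discount factor is βp.
Grim-trigger IC: βp ≥ (40−28)/(40−16) = 1/2.
So p ≥ (1/2)/(3/4) = 2/3.

2/3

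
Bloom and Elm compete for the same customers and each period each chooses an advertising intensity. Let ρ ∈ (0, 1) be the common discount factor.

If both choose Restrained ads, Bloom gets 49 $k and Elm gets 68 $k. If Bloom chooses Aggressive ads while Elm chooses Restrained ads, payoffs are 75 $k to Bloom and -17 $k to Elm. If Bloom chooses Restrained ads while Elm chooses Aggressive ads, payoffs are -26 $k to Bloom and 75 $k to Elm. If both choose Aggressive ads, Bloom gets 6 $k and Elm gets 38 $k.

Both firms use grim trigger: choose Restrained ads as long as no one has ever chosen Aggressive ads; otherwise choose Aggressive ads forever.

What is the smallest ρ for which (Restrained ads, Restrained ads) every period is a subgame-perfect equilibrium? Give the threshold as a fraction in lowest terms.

26/69

Bloom's threshold: (75−49)/(75−6) = 26/69.
Elm's threshold: (75−68)/(75−38) = 7/37.
26/69 > 7/37, so Bloom binds and ρ* = 26/69.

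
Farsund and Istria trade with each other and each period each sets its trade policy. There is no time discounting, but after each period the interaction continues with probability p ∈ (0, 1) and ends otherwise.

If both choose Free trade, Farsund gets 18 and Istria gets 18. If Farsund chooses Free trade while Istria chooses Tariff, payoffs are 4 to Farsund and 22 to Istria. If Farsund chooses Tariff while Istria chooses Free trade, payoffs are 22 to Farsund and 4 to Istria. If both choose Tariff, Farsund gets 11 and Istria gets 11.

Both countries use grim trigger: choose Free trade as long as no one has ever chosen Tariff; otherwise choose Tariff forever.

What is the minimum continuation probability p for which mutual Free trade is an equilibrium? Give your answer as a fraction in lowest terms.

4/11

Expected cooperation value is 18 + p·18 + p²·18 + … = 18/(1−p); deviation gives 22 + p·11/(1−p).
18 ≥ 22(1−p) + 11p ⇒ 11p ≥ 4 ⇒ p ≥ 4/11.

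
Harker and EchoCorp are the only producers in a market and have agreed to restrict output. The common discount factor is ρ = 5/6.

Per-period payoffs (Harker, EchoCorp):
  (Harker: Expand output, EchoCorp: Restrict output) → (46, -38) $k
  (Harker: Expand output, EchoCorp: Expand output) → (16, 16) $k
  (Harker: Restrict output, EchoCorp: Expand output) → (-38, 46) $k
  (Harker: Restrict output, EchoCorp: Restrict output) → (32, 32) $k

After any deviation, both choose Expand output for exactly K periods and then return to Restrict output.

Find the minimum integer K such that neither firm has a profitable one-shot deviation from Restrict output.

IC: ρ(1−ρ^K)/(1−ρ) ≥ (46−32)/(32−16) = 7/8.
With ρ = 5/6: need 1 − ρ^K ≥ 7/8·(1−5/6)/(5/6), i.e. ρ^K ≤ 0.8250.
Since (5/6)^1 = 0.8333 and (5/6)^2 = 0.6944, the smallest such K is 2.

2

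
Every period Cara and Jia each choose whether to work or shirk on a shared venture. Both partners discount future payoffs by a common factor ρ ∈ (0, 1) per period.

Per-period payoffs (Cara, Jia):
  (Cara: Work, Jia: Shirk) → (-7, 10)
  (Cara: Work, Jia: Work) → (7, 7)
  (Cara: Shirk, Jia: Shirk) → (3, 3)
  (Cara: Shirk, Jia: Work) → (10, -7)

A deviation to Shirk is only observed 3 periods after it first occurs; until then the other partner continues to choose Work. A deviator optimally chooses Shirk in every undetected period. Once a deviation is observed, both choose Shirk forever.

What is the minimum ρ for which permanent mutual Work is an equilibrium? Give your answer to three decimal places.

Deviating for the 3 undetected periods gains 10−7 = 3 per period over cooperation, then loses 7−3 = 4 per period forever once punishment starts.
Gain: 3(1 + ρ + … + ρ^2); loss: 4·ρ^3/(1−ρ).
No profitable deviation ⇔ 3(1−ρ^3) ≤ 4·ρ^3, i.e. ρ^3 ≥ 3/(3+4) = 3/7.
Hence ρ ≥ (3/7)^(1/3) ≈ 0.754.

0.754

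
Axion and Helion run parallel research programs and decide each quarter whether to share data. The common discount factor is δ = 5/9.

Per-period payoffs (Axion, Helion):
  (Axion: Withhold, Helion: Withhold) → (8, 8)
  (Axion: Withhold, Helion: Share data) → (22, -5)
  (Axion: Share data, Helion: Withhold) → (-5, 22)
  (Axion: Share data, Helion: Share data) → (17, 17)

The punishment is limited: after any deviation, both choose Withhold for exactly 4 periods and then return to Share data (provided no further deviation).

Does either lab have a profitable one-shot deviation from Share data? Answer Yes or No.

Comparing payoff streams over the 5 periods until play realigns: cooperate → 17(1+δ+…+δ^4); deviate → 22 + 8(δ+…+δ^4).
Cooperation is sustained iff (17−8)(δ+…+δ^4) ≥ 22−17.
δ+…+δ^4 = 5/9·(1−(5/9)^4)/(1−5/9) = 1.1309, and (22−17)/(17−8) = 0.5556.
1.1309 ≥ 0.5556, so cooperation is sustainable.

No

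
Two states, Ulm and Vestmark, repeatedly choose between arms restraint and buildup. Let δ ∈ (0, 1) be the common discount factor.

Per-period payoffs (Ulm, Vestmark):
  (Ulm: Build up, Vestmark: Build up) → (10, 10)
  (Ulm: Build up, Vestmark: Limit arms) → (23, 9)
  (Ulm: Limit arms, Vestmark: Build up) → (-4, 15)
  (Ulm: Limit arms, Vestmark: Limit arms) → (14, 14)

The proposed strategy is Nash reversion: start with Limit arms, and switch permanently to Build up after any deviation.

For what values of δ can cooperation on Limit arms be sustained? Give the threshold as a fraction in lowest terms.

Ulm's threshold: (23−14)/(23−10) = 9/13.
Vestmark's threshold: (15−14)/(15−10) = 1/5.
9/13 > 1/5, so Ulm binds and δ* = 9/13.

9/13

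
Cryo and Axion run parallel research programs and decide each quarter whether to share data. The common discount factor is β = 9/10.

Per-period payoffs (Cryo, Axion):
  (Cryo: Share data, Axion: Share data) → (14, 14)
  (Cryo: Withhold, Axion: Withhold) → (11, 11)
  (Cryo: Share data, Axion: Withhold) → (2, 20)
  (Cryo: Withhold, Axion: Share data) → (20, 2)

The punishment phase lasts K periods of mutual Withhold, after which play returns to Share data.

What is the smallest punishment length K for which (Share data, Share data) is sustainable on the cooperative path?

3

No profitable deviation requires (14−11)(β+…+β^K) ≥ 20−14, i.e. β+…+β^K ≥ 2 ≈ 2.0000.
With β = 9/10, the partial sums are K=1: 0.9000, K=2: 1.7100, K=3: 2.4390.
K = 3 is the first length at which the sum reaches 2.0000.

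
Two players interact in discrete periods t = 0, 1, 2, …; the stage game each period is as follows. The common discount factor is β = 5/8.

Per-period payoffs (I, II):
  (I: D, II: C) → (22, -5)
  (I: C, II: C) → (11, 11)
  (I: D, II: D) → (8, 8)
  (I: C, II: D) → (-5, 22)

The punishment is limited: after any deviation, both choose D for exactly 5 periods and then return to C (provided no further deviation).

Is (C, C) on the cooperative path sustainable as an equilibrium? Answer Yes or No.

No

IC: β+…+β^5 ≥ (22−11)/(11−8) = 11/3.
At β = 5/8: partial sum = 1.5077 < 3.6667. Cooperation not sustainable.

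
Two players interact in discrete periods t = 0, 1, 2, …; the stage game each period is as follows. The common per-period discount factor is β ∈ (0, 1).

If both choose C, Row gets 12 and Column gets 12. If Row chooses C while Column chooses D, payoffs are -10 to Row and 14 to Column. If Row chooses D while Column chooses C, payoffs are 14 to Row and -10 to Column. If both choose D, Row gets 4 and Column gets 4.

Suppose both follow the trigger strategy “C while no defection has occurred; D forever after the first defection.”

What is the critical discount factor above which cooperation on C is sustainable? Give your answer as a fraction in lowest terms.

1/5

12/(1−β) ≥ 14 + 4β/(1−β)
12 ≥ 14 − 10β
β ≥ 2/10 = 1/5.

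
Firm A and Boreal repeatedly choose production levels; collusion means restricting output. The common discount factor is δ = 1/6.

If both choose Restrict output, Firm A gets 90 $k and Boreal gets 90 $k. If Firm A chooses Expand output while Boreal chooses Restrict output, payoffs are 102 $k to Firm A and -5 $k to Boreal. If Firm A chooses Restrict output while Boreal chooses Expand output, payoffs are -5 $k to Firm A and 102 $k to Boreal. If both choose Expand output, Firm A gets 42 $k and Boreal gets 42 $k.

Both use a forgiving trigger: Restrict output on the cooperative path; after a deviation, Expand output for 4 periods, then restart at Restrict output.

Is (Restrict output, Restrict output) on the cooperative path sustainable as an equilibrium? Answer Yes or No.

No

IC: δ+…+δ^4 ≥ (102−90)/(90−42) = 1/4.
At δ = 1/6: partial sum = 0.1998 < 0.2500. Cooperation not sustainable.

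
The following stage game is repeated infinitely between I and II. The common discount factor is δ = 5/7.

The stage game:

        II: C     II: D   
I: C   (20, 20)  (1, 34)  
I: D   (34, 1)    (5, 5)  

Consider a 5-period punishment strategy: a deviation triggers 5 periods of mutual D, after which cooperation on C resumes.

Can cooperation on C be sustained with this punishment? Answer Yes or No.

Yes

A one-shot deviation gives 34 now, then 5 for 5 periods, then back to 20.
Gain from deviating: (34−20) today; loss: (20−5) in each of the next 5 periods.
No-deviation condition: (20−5)(δ+…+δ^5) ≥ 34−20, i.e. δ+…+δ^5 ≥ 14/15.
At δ = 5/7: δ+…+δ^5 = 2.0352 ≥ 0.9333.
So cooperation is sustainable.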